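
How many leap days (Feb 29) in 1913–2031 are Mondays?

Leap years in 1913–2031: 29 of them.
Feb 29 weekday advances by 5 (mod 7) from one leap year to the next four years later (or differs when a century non-leap intervenes).
Leap-day weekdays: 1916:Tue 1920:Sun 1924:Fri 1928:Wed 1932:Mon✓ 1936:Sat 1940:Thu 1944:Tue 1948:Sun 1952:Fri 1956:Wed 1960:Mon✓ 1964:Sat …(3 more)… 1980:Fri 1984:Wed 1988:Mon✓ 1992:Sat 1996:Thu 2000:Tue 2004:Sun 2008:Fri 2012:Wed 2016:Mon✓ 2020:Sat 2024:Thu 2028:Tue
Monday: 1932, 1960, 1988, 2016 → 4.

4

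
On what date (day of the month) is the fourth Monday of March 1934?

26

March 1, 1934 is a Thursday, so the first Monday is the 5th.
The fourth Monday is 5 + 21 = 26.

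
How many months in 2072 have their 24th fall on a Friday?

Check the 24th of each month of 2072: Jan 24: Sun, Feb 24: Wed, Mar 24: Thu, Apr 24: Sun, May 24: Tue, Jun 24: Fri, Jul 24: Sun, Aug 24: Wed, Sep 24: Sat, Oct 24: Mon, Nov 24: Thu, Dec 24: Sat.
Friday occurs in June — 1 month.

1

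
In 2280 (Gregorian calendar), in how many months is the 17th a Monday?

1

Check the 17th of each month of 2280: Jan 17: Sat, Feb 17: Tue, Mar 17: Wed, Apr 17: Sat, May 17: Mon, Jun 17: Thu, Jul 17: Sat, Aug 17: Tue, Sep 17: Fri, Oct 17: Sun, Nov 17: Wed, Dec 17: Fri.
Monday occurs in May — 1 month.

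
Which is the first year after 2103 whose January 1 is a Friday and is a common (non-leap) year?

2106

Jan 1 advances by 2 weekdays after a leap year and by 1 after a common year.
2103: Jan 1 is Monday.
2104: Tuesday (leap)
2105: Thursday
2106: Friday
2106 begins on a Friday and is a common year.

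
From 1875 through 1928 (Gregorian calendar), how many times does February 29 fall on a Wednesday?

2

Leap years in 1875–1928: 13 of them.
Feb 29 weekday advances by 5 (mod 7) from one leap year to the next four years later (or differs when a century non-leap intervenes).
Leap-day weekdays: 1876:Tue 1880:Sun 1884:Fri 1888:Wed✓ 1892:Mon 1896:Sat 1904:Mon 1908:Sat 1912:Thu 1916:Tue 1920:Sun 1924:Fri 1928:Wed✓
Wednesday: 1888, 1928 → 2.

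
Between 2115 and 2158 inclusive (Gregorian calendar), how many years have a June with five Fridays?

June has 30 days; it has five Fridays when Friday falls among the first (month-length − 28) days — i.e. when June 1 is one of Friday/Thursday.
June 1 by year: 2115:Sat 2116:Mon 2117:Tue 2118:Wed 2119:Thu✓ 2120:Sat 2121:Sun 2122:Mon 2123:Tue 2124:Thu✓ 2125:Fri✓ 2126:Sat 2127:Sun 2128:Tue 2129:Wed …(14 more)… 2144:Mon 2145:Tue 2146:Wed 2147:Thu✓ 2148:Sat 2149:Sun 2150:Mon 2151:Tue 2152:Thu✓ 2153:Fri✓ 2154:Sat 2155:Sun 2156:Tue 2157:Wed 2158:Thu✓
Years with five Fridays: 2119, 2124, 2125, 2130, 2131, 2136, 2141, 2142, 2147, 2152, 2153, 2158 → 12.

12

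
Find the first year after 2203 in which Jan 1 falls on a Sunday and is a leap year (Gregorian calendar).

2204

Jan 1 advances by 2 weekdays after a leap year and by 1 after a common year.
2203: Jan 1 is Saturday.
2204: Sunday (leap)
2204 begins on a Sunday and is a leap year.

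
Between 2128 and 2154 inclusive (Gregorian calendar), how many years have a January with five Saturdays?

January has 31 days; it has five Saturdays when Saturday falls among the first (month-length − 28) days — i.e. when January 1 is one of Saturday/Friday/Thursday.
January 1 by year: 2128:Thu✓ 2129:Sat✓ 2130:Sun 2131:Mon 2132:Tue 2133:Thu✓ 2134:Fri✓ 2135:Sat✓ 2136:Sun 2137:Tue 2138:Wed 2139:Thu✓ 2140:Fri✓ 2141:Sun 2142:Mon 2143:Tue 2144:Wed 2145:Fri✓ 2146:Sat✓ 2147:Sun 2148:Mon 2149:Wed 2150:Thu✓ 2151:Fri✓ 2152:Sat✓ 2153:Mon 2154:Tue
Years with five Saturdays: 2128, 2129, 2133, 2134, 2135, 2139, 2140, 2145, 2146, 2150, 2151, 2152 → 12.

12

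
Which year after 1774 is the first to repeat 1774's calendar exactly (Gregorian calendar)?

1785

Two years share a calendar iff Jan 1 falls on the same weekday and both are leap or both are common. 1774: Jan 1 is Saturday, common year.
1775: Jan 1 Sunday, common
1776: Jan 1 Monday, leap
1777: Jan 1 Wednesday, common
1778: Jan 1 Thursday, common
1779: Jan 1 Friday, common
1780: Jan 1 Saturday, leap
1781: Jan 1 Monday, common
1782: Jan 1 Tuesday, common
1783: Jan 1 Wednesday, common
1784: Jan 1 Thursday, leap
1785: Jan 1 Saturday, common
1785 matches on both conditions.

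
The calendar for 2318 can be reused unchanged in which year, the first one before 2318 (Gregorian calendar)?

2307

Two years share a calendar iff Jan 1 falls on the same weekday and both are leap or both are common. 2318: Jan 1 is Tuesday, common year.
2317: Jan 1 Monday, common
2316: Jan 1 Saturday, leap
2315: Jan 1 Friday, common
2314: Jan 1 Thursday, common
2313: Jan 1 Wednesday, common
2312: Jan 1 Monday, leap
2311: Jan 1 Sunday, common
2310: Jan 1 Saturday, common
2309: Jan 1 Friday, common
2308: Jan 1 Wednesday, leap
2307: Jan 1 Tuesday, common
2307 matches on both conditions.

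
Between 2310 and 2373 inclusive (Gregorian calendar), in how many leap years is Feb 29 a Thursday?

3

Leap years in 2310–2373: 16 of them.
Feb 29 weekday advances by 5 (mod 7) from one leap year to the next four years later (or differs when a century non-leap intervenes).
Leap-day weekdays: 2312:Thu✓ 2316:Tue 2320:Sun 2324:Fri 2328:Wed 2332:Mon 2336:Sat 2340:Thu✓ 2344:Tue 2348:Sun 2352:Fri 2356:Wed 2360:Mon 2364:Sat 2368:Thu✓ 2372:Tue
Thursday: 2312, 2340, 2368 → 3.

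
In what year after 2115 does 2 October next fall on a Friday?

2116

From one year to the next, a fixed date's weekday advances by 1, or by 2 when a Feb 29 lies between the two dates.
2115: October 2 is Wednesday.
2116: Friday (+2)
2 October falls on a Friday in 2116.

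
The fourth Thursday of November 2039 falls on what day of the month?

November 1, 2039 is a Tuesday, so the first Thursday is the 3rd.
The fourth Thursday is 3 + 21 = 24.

24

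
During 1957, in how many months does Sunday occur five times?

4

A month of length L has five Sundays iff its first Sunday is on day ≤ L−28 (so day 1–3 in a 31-day month, 1–2 in a 30-day month, day 1 in a leap February).
Checking each month of 1957: Jan starts Tue (31d); Feb starts Fri (28d); Mar starts Fri (31d) ✓; Apr starts Mon (30d); May starts Wed (31d); Jun starts Sat (30d) ✓; Jul starts Mon (31d); Aug starts Thu (31d); Sep starts Sun (30d) ✓; Oct starts Tue (31d); Nov starts Fri (30d); Dec starts Sun (31d) ✓.
Five-Sunday months: March, June, September, December → 4.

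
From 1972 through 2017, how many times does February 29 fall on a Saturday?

Leap years in 1972–2017: 12 of them.
Feb 29 weekday advances by 5 (mod 7) from one leap year to the next four years later (or differs when a century non-leap intervenes).
Leap-day weekdays: 1972:Tue 1976:Sun 1980:Fri 1984:Wed 1988:Mon 1992:Sat✓ 1996:Thu 2000:Tue 2004:Sun 2008:Fri 2012:Wed 2016:Mon
Saturday: 1992 → 1.

1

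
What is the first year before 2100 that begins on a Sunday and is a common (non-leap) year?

Jan 1 advances by 2 weekdays after a leap year and by 1 after a common year.
2100: Jan 1 is Friday.
2099: Thursday
2098: Wednesday
2097: Tuesday
2096: Sunday (leap)
2095: Saturday
2094: Friday
2093: Thursday
2092: Tuesday (leap)
2091: Monday
2090: Sunday
2090 begins on a Sunday and is a common year.

2090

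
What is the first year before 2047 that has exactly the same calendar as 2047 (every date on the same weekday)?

2041

Two years share a calendar iff Jan 1 falls on the same weekday and both are leap or both are common. 2047: Jan 1 is Tuesday, common year.
2046: Jan 1 Monday, common
2045: Jan 1 Sunday, common
2044: Jan 1 Friday, leap
2043: Jan 1 Thursday, common
2042: Jan 1 Wednesday, common
2041: Jan 1 Tuesday, common
2041 matches on both conditions.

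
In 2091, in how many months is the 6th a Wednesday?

Check the 6th of each month of 2091: Jan 6: Sat, Feb 6: Tue, Mar 6: Tue, Apr 6: Fri, May 6: Sun, Jun 6: Wed, Jul 6: Fri, Aug 6: Mon, Sep 6: Thu, Oct 6: Sat, Nov 6: Tue, Dec 6: Thu.
Wednesday occurs in June — 1 month.

1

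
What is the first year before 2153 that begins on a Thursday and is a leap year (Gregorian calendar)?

2128

Jan 1 advances by 2 weekdays after a leap year and by 1 after a common year.
2153: Jan 1 is Monday.
2152: Saturday (leap)
2151: Friday
2150: Thursday
2149: Wednesday
2148: Monday (leap)
2147: Sunday
2146: Saturday
2145: Friday
2144: Wednesday (leap)
2143: Tuesday
2142: Monday
2141: Sunday
2140: Friday (leap)
2139: Thursday
2138: Wednesday
2137: Tuesday
2136: Sunday (leap)
2135: Saturday
2134: Friday
2133: Thursday
2132: Tuesday (leap)
2131: Monday
2130: Sunday
2129: Saturday
2128: Thursday (leap)
2128 begins on a Thursday and is a leap year.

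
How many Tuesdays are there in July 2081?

July 2081 has 31 days and begins on Tuesday.
The first Tuesday is July 1.
Tuesdays fall on 1, 8, 15, 22, 29 — that's 5.

5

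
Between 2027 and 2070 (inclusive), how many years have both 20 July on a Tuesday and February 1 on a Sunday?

Check each year's weekday for 20 July and February 1:
  2027: Tue/Mon  2028: Thu/Tue  2029: Fri/Thu  2030: Sat/Fri  2031: Sun/Sat  2032: Tue/Sun ✓  2033: Wed/Tue  2034: Thu/Wed  2035: Fri/Thu  2036: Sun/Fri  2037: Mon/Sun  2038: Tue/Mon  2039: Wed/Tue  2040: Fri/Wed  …(16 more)…  2057: Fri/Thu  2058: Sat/Fri  2059: Sun/Sat  2060: Tue/Sun ✓  2061: Wed/Tue  2062: Thu/Wed  2063: Fri/Thu  2064: Sun/Fri  2065: Mon/Sun  2066: Tue/Mon  2067: Wed/Tue  2068: Fri/Wed  2069: Sat/Fri  2070: Sun/Sat
Both conditions hold in: 2032, 2060 — 2.

2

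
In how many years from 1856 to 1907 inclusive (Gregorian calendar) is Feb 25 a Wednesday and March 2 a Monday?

Check each year's weekday for Feb 25 and March 2:
  1856: Mon/Sun  1857: Wed/Mon ✓  1858: Thu/Tue  1859: Fri/Wed  1860: Sat/Fri  1861: Mon/Sat  1862: Tue/Sun  1863: Wed/Mon ✓  1864: Thu/Wed  1865: Sat/Thu  1866: Sun/Fri  1867: Mon/Sat  1868: Tue/Mon  1869: Thu/Tue  …(24 more)…  1894: Sun/Fri  1895: Mon/Sat  1896: Tue/Mon  1897: Thu/Tue  1898: Fri/Wed  1899: Sat/Thu  1900: Sun/Fri  1901: Mon/Sat  1902: Tue/Sun  1903: Wed/Mon ✓  1904: Thu/Wed  1905: Sat/Thu  1906: Sun/Fri  1907: Mon/Sat
Both conditions hold in: 1857, 1863, 1874, 1885, 1891, 1903 — 6.

6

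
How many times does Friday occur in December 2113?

December 2113 has 31 days and begins on Friday.
The first Friday is December 1.
Fridays fall on 1, 8, 15, 22, 29 — that's 5.

5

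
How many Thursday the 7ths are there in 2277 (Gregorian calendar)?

1

Check the 7th of each month of 2277: Jan 7: Sun, Feb 7: Wed, Mar 7: Wed, Apr 7: Sat, May 7: Mon, Jun 7: Thu, Jul 7: Sat, Aug 7: Tue, Sep 7: Fri, Oct 7: Sun, Nov 7: Wed, Dec 7: Fri.
Thursday occurs in June — 1 month.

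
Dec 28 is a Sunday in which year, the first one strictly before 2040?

From one year to the next, a fixed date's weekday advances by 1, or by 2 when a Feb 29 lies between the two dates.
2040: December 28 is Friday.
2039: Wednesday (−2)
2038: Tuesday (−1)
2037: Monday (−1)
2036: Sunday (−1)
Dec 28 falls on a Sunday in 2036.

2036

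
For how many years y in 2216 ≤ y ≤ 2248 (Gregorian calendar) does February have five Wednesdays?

1

February has 28 days (29 in leap years); it has five Wednesdays when Wednesday falls among the first (month-length − 28) days — i.e. when February 1 is Wednesday in a leap year (never in a common year).
February 1 by year: 2216:Thu 2217:Sat 2218:Sun 2219:Mon 2220:Tue 2221:Thu 2222:Fri 2223:Sat 2224:Sun 2225:Tue 2226:Wed 2227:Thu 2228:Fri 2229:Sun 2230:Mon …(3 more)… 2234:Sat 2235:Sun 2236:Mon 2237:Wed 2238:Thu 2239:Fri 2240:Sat 2241:Mon 2242:Tue 2243:Wed 2244:Thu 2245:Sat 2246:Sun 2247:Mon 2248:Tue
Years with five Wednesdays: 2232 → 1.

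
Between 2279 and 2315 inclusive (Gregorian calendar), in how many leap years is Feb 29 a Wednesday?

1

Leap years in 2279–2315: 8 of them.
Feb 29 weekday advances by 5 (mod 7) from one leap year to the next four years later (or differs when a century non-leap intervenes).
Leap-day weekdays: 2280:Sun 2284:Fri 2288:Wed✓ 2292:Mon 2296:Sat 2304:Mon 2308:Sat 2312:Thu
Wednesday: 2288 → 1.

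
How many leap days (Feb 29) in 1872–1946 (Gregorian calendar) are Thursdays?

Leap years in 1872–1946: 18 of them.
Feb 29 weekday advances by 5 (mod 7) from one leap year to the next four years later (or differs when a century non-leap intervenes).
Leap-day weekdays: 1872:Thu✓ 1876:Tue 1880:Sun 1884:Fri 1888:Wed 1892:Mon 1896:Sat 1904:Mon 1908:Sat 1912:Thu✓ 1916:Tue 1920:Sun 1924:Fri 1928:Wed 1932:Mon 1936:Sat 1940:Thu✓ 1944:Tue
Thursday: 1872, 1912, 1940 → 3.

3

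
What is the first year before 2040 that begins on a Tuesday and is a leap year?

2036

Jan 1 advances by 2 weekdays after a leap year and by 1 after a common year.
2040: Jan 1 is Sunday (leap).
2039: Saturday
2038: Friday
2037: Thursday
2036: Tuesday (leap)
2036 begins on a Tuesday and is a leap year.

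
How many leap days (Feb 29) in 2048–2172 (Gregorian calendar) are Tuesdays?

4

Leap years in 2048–2172: 31 of them.
Feb 29 weekday advances by 5 (mod 7) from one leap year to the next four years later (or differs when a century non-leap intervenes).
Leap-day weekdays: 2048:Sat 2052:Thu 2056:Tue✓ 2060:Sun 2064:Fri 2068:Wed 2072:Mon 2076:Sat 2080:Thu 2084:Tue✓ 2088:Sun 2092:Fri 2096:Wed …(5 more)… 2124:Tue✓ 2128:Sun 2132:Fri 2136:Wed 2140:Mon 2144:Sat 2148:Thu 2152:Tue✓ 2156:Sun 2160:Fri 2164:Wed 2168:Mon 2172:Sat
Tuesday: 2056, 2084, 2124, 2152 → 4.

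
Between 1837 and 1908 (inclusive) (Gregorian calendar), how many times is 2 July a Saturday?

Track 2 July's weekday year by year (advancing +1, or +2 across a Feb 29):
  1837: Sun  1838: Mon (+1)  1839: Tue (+1)  1840: Thu (+2)  1841: Fri (+1)
  1842: Sat (+1) ✓  1843: Sun (+1)  1844: Tue (+2)  1845: Wed (+1)  1846: Thu (+1)
  1847: Fri (+1)  1848: Sun (+2)  1849: Mon (+1)  1850: Tue (+1)  … (44 more years) …
  1895: Tue (+1)  1896: Thu (+2)  1897: Fri (+1)  1898: Sat (+1) ✓  1899: Sun (+1)
  1900: Mon (+1)  1901: Tue (+1)  1902: Wed (+1)  1903: Thu (+1)  1904: Sat (+2) ✓
  1905: Sun (+1)  1906: Mon (+1)  1907: Tue (+1)  1908: Thu (+2)
Saturday years: 1842, 1853, 1859, 1864, 1870, 1881, 1887, 1892, 1898, 1904 — 10 in total.

10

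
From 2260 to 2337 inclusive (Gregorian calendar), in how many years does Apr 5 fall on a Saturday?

Track Apr 5's weekday year by year (advancing +1, or +2 across a Feb 29):
  2260: Thu  2261: Fri (+1)  2262: Sat (+1) ✓  2263: Sun (+1)  2264: Tue (+2)
  2265: Wed (+1)  2266: Thu (+1)  2267: Fri (+1)  2268: Sun (+2)  2269: Mon (+1)
  2270: Tue (+1)  2271: Wed (+1)  2272: Fri (+2)  2273: Sat (+1) ✓  … (50 more years) …
  2324: Sat (+2) ✓  2325: Sun (+1)  2326: Mon (+1)  2327: Tue (+1)  2328: Thu (+2)
  2329: Fri (+1)  2330: Sat (+1) ✓  2331: Sun (+1)  2332: Tue (+2)  2333: Wed (+1)
  2334: Thu (+1)  2335: Fri (+1)  2336: Sun (+2)  2337: Mon (+1)
Saturday years: 2262, 2273, 2279, 2284, 2290, 2302, 2313, 2319, 2324, 2330 — 10 in total.

10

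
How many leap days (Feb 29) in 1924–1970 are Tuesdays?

Leap years in 1924–1970: 12 of them.
Feb 29 weekday advances by 5 (mod 7) from one leap year to the next four years later (or differs when a century non-leap intervenes).
Leap-day weekdays: 1924:Fri 1928:Wed 1932:Mon 1936:Sat 1940:Thu 1944:Tue✓ 1948:Sun 1952:Fri 1956:Wed 1960:Mon 1964:Sat 1968:Thu
Tuesday: 1944 → 1.

1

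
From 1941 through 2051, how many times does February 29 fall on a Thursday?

Leap years in 1941–2051: 27 of them.
Feb 29 weekday advances by 5 (mod 7) from one leap year to the next four years later (or differs when a century non-leap intervenes).
Leap-day weekdays: 1944:Tue 1948:Sun 1952:Fri 1956:Wed 1960:Mon 1964:Sat 1968:Thu✓ 1972:Tue 1976:Sun 1980:Fri 1984:Wed 1988:Mon 1992:Sat 1996:Thu✓ 2000:Tue 2004:Sun 2008:Fri 2012:Wed 2016:Mon 2020:Sat 2024:Thu✓ 2028:Tue 2032:Sun 2036:Fri 2040:Wed 2044:Mon 2048:Sat
Thursday: 1968, 1996, 2024 → 3.

3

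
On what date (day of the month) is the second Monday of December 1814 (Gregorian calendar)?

12

December 1, 1814 is a Thursday, so the first Monday is the 5th.
The second Monday is 5 + 7 = 12.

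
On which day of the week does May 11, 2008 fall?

January 1, 2008 is a Tuesday.
May 11 is day 132 of the year, i.e. 131 days after Jan 1.
131 mod 7 = 5, so advance 5 weekdays from Tuesday: Sunday.

Sunday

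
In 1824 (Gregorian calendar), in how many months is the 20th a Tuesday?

3

Check the 20th of each month of 1824: Jan 20: Tue, Feb 20: Fri, Mar 20: Sat, Apr 20: Tue, May 20: Thu, Jun 20: Sun, Jul 20: Tue, Aug 20: Fri, Sep 20: Mon, Oct 20: Wed, Nov 20: Sat, Dec 20: Mon.
Tuesday occurs in January, April, July — 3 months.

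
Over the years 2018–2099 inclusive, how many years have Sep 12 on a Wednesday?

Track Sep 12's weekday year by year (advancing +1, or +2 across a Feb 29):
  2018: Wed ✓  2019: Thu (+1)  2020: Sat (+2)  2021: Sun (+1)  2022: Mon (+1)
  2023: Tue (+1)  2024: Thu (+2)  2025: Fri (+1)  2026: Sat (+1)  2027: Sun (+1)
  2028: Tue (+2)  2029: Wed (+1) ✓  2030: Thu (+1)  2031: Fri (+1)  … (54 more years) …
  2086: Thu (+1)  2087: Fri (+1)  2088: Sun (+2)  2089: Mon (+1)  2090: Tue (+1)
  2091: Wed (+1) ✓  2092: Fri (+2)  2093: Sat (+1)  2094: Sun (+1)  2095: Mon (+1)
  2096: Wed (+2) ✓  2097: Thu (+1)  2098: Fri (+1)  2099: Sat (+1)
Wednesday years: 2018, 2029, 2035, 2040, 2046, 2057, 2063, 2068, 2074, 2085, 2091, 2096 — 12 in total.

12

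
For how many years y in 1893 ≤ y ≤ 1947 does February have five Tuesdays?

February has 28 days (29 in leap years); it has five Tuesdays when Tuesday falls among the first (month-length − 28) days — i.e. when February 1 is Tuesday in a leap year (never in a common year).
February 1 by year: 1893:Wed 1894:Thu 1895:Fri 1896:Sat 1897:Mon 1898:Tue 1899:Wed 1900:Thu 1901:Fri 1902:Sat 1903:Sun 1904:Mon 1905:Wed 1906:Thu 1907:Fri …(25 more)… 1933:Wed 1934:Thu 1935:Fri 1936:Sat 1937:Mon 1938:Tue 1939:Wed 1940:Thu 1941:Sat 1942:Sun 1943:Mon 1944:Tue✓ 1945:Thu 1946:Fri 1947:Sat
Years with five Tuesdays: 1916, 1944 → 2.

2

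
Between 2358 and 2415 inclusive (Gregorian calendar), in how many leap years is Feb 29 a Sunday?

Leap years in 2358–2415: 14 of them.
Feb 29 weekday advances by 5 (mod 7) from one leap year to the next four years later (or differs when a century non-leap intervenes).
Leap-day weekdays: 2360:Mon 2364:Sat 2368:Thu 2372:Tue 2376:Sun✓ 2380:Fri 2384:Wed 2388:Mon 2392:Sat 2396:Thu 2400:Tue 2404:Sun✓ 2408:Fri 2412:Wed
Sunday: 2376, 2404 → 2.

2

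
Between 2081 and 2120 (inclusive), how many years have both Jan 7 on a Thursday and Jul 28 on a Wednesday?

Check each year's weekday for Jan 7 and Jul 28:
  2081: Tue/Mon  2082: Wed/Tue  2083: Thu/Wed ✓  2084: Fri/Fri  2085: Sun/Sat  2086: Mon/Sun  2087: Tue/Mon  2088: Wed/Wed  2089: Fri/Thu  2090: Sat/Fri  2091: Sun/Sat  2092: Mon/Mon  2093: Wed/Tue  2094: Thu/Wed ✓  …(12 more)…  2107: Fri/Thu  2108: Sat/Sat  2109: Mon/Sun  2110: Tue/Mon  2111: Wed/Tue  2112: Thu/Thu  2113: Sat/Fri  2114: Sun/Sat  2115: Mon/Sun  2116: Tue/Tue  2117: Thu/Wed ✓  2118: Fri/Thu  2119: Sat/Fri  2120: Sun/Sun
Both conditions hold in: 2083, 2094, 2100, 2106, 2117 — 5.

5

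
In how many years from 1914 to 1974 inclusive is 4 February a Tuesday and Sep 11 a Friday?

Check each year's weekday for 4 February and Sep 11:
  1914: Wed/Fri  1915: Thu/Sat  1916: Fri/Mon  1917: Sun/Tue  1918: Mon/Wed  1919: Tue/Thu  1920: Wed/Sat  1921: Fri/Sun  1922: Sat/Mon  1923: Sun/Tue  1924: Mon/Thu  1925: Wed/Fri  1926: Thu/Sat  1927: Fri/Sun  …(33 more)…  1961: Sat/Mon  1962: Sun/Tue  1963: Mon/Wed  1964: Tue/Fri ✓  1965: Thu/Sat  1966: Fri/Sun  1967: Sat/Mon  1968: Sun/Wed  1969: Tue/Thu  1970: Wed/Fri  1971: Thu/Sat  1972: Fri/Mon  1973: Sun/Tue  1974: Mon/Wed
Both conditions hold in: 1936, 1964 — 2.

2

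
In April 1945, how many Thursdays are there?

4

April 1945 has 30 days and begins on Sunday.
The first Thursday is April 5.
Thursdays fall on 5, 12, 19, 26 — that's 4.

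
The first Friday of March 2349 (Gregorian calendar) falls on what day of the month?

4

March 1, 2349 is a Tuesday, so the first Friday is the 4th.
The first Friday is 4 + 0 = 4.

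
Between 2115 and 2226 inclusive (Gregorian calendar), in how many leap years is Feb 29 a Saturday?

Leap years in 2115–2226: 27 of them.
Feb 29 weekday advances by 5 (mod 7) from one leap year to the next four years later (or differs when a century non-leap intervenes).
Leap-day weekdays: 2116:Sat✓ 2120:Thu 2124:Tue 2128:Sun 2132:Fri 2136:Wed 2140:Mon 2144:Sat✓ 2148:Thu 2152:Tue 2156:Sun 2160:Fri 2164:Wed 2168:Mon 2172:Sat✓ 2176:Thu 2180:Tue 2184:Sun 2188:Fri 2192:Wed 2196:Mon 2204:Wed 2208:Mon 2212:Sat✓ 2216:Thu 2220:Tue 2224:Sun
Saturday: 2116, 2144, 2172, 2212 → 4.

4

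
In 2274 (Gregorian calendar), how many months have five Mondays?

A month of length L has five Mondays iff its first Monday is on day ≤ L−28 (so day 1–3 in a 31-day month, 1–2 in a 30-day month, day 1 in a leap February).
Checking each month of 2274: Jan starts Thu (31d); Feb starts Sun (28d); Mar starts Sun (31d) ✓; Apr starts Wed (30d); May starts Fri (31d); Jun starts Mon (30d) ✓; Jul starts Wed (31d); Aug starts Sat (31d) ✓; Sep starts Tue (30d); Oct starts Thu (31d); Nov starts Sun (30d) ✓; Dec starts Tue (31d).
Five-Monday months: March, June, August, November → 4.

4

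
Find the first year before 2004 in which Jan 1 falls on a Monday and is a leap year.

Jan 1 advances by 2 weekdays after a leap year and by 1 after a common year.
2004: Jan 1 is Thursday (leap).
2003: Wednesday
2002: Tuesday
2001: Monday
2000: Saturday (leap)
1999: Friday
1998: Thursday
1997: Wednesday
1996: Monday (leap)
1996 begins on a Monday and is a leap year.

1996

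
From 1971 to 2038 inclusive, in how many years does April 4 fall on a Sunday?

Track April 4's weekday year by year (advancing +1, or +2 across a Feb 29):
  1971: Sun ✓  1972: Tue (+2)  1973: Wed (+1)  1974: Thu (+1)  1975: Fri (+1)
  1976: Sun (+2) ✓  1977: Mon (+1)  1978: Tue (+1)  1979: Wed (+1)  1980: Fri (+2)
  1981: Sat (+1)  1982: Sun (+1) ✓  1983: Mon (+1)  1984: Wed (+2)  … (40 more years) …
  2025: Fri (+1)  2026: Sat (+1)  2027: Sun (+1) ✓  2028: Tue (+2)  2029: Wed (+1)
  2030: Thu (+1)  2031: Fri (+1)  2032: Sun (+2) ✓  2033: Mon (+1)  2034: Tue (+1)
  2035: Wed (+1)  2036: Fri (+2)  2037: Sat (+1)  2038: Sun (+1) ✓
Sunday years: 1971, 1976, 1982, 1993, 1999, 2004, 2010, 2021, 2027, 2032, 2038 — 11 in total.

11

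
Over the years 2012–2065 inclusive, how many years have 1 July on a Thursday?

7

Track 1 July's weekday year by year (advancing +1, or +2 across a Feb 29):
  2012: Sun  2013: Mon (+1)  2014: Tue (+1)  2015: Wed (+1)  2016: Fri (+2)
  2017: Sat (+1)  2018: Sun (+1)  2019: Mon (+1)  2020: Wed (+2)  2021: Thu (+1) ✓
  2022: Fri (+1)  2023: Sat (+1)  2024: Mon (+2)  2025: Tue (+1)  … (26 more years) …
  2052: Mon (+2)  2053: Tue (+1)  2054: Wed (+1)  2055: Thu (+1) ✓  2056: Sat (+2)
  2057: Sun (+1)  2058: Mon (+1)  2059: Tue (+1)  2060: Thu (+2) ✓  2061: Fri (+1)
  2062: Sat (+1)  2063: Sun (+1)  2064: Tue (+2)  2065: Wed (+1)
Thursday years: 2021, 2027, 2032, 2038, 2049, 2055, 2060 — 7 in total.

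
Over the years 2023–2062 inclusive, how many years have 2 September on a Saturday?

7

Track 2 September's weekday year by year (advancing +1, or +2 across a Feb 29):
  2023: Sat ✓  2024: Mon (+2)  2025: Tue (+1)  2026: Wed (+1)  2027: Thu (+1)
  2028: Sat (+2) ✓  2029: Sun (+1)  2030: Mon (+1)  2031: Tue (+1)  2032: Thu (+2)
  2033: Fri (+1)  2034: Sat (+1) ✓  2035: Sun (+1)  2036: Tue (+2)  … (12 more years) …
  2049: Thu (+1)  2050: Fri (+1)  2051: Sat (+1) ✓  2052: Mon (+2)  2053: Tue (+1)
  2054: Wed (+1)  2055: Thu (+1)  2056: Sat (+2) ✓  2057: Sun (+1)  2058: Mon (+1)
  2059: Tue (+1)  2060: Thu (+2)  2061: Fri (+1)  2062: Sat (+1) ✓
Saturday years: 2023, 2028, 2034, 2045, 2051, 2056, 2062 — 7 in total.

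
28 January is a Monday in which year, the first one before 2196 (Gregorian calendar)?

2193

From one year to the next, a fixed date's weekday advances by 1, or by 2 when a Feb 29 lies between the two dates.
2196: January 28 is Thursday.
2195: Wednesday (−1)
2194: Tuesday (−1)
2193: Monday (−1)
28 January falls on a Monday in 2193.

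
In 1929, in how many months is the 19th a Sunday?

Check the 19th of each month of 1929: Jan 19: Sat, Feb 19: Tue, Mar 19: Tue, Apr 19: Fri, May 19: Sun, Jun 19: Wed, Jul 19: Fri, Aug 19: Mon, Sep 19: Thu, Oct 19: Sat, Nov 19: Tue, Dec 19: Thu.
Sunday occurs in May — 1 month.

1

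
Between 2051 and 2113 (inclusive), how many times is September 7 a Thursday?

Track September 7's weekday year by year (advancing +1, or +2 across a Feb 29):
  2051: Thu ✓  2052: Sat (+2)  2053: Sun (+1)  2054: Mon (+1)  2055: Tue (+1)
  2056: Thu (+2) ✓  2057: Fri (+1)  2058: Sat (+1)  2059: Sun (+1)  2060: Tue (+2)
  2061: Wed (+1)  2062: Thu (+1) ✓  2063: Fri (+1)  2064: Sun (+2)  … (35 more years) …
  2100: Tue (+1)  2101: Wed (+1)  2102: Thu (+1) ✓  2103: Fri (+1)  2104: Sun (+2)
  2105: Mon (+1)  2106: Tue (+1)  2107: Wed (+1)  2108: Fri (+2)  2109: Sat (+1)
  2110: Sun (+1)  2111: Mon (+1)  2112: Wed (+2)  2113: Thu (+1) ✓
Thursday years: 2051, 2056, 2062, 2073, 2079, 2084, 2090, 2102, 2113 — 9 in total.

9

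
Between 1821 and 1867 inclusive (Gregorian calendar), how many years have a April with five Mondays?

15

April has 30 days; it has five Mondays when Monday falls among the first (month-length − 28) days — i.e. when April 1 is one of Monday/Sunday.
April 1 by year: 1821:Sun✓ 1822:Mon✓ 1823:Tue 1824:Thu 1825:Fri 1826:Sat 1827:Sun✓ 1828:Tue 1829:Wed 1830:Thu 1831:Fri 1832:Sun✓ 1833:Mon✓ 1834:Tue 1835:Wed …(17 more)… 1853:Fri 1854:Sat 1855:Sun✓ 1856:Tue 1857:Wed 1858:Thu 1859:Fri 1860:Sun✓ 1861:Mon✓ 1862:Tue 1863:Wed 1864:Fri 1865:Sat 1866:Sun✓ 1867:Mon✓
Years with five Mondays: 1821, 1822, 1827, 1832, 1833, 1838, 1839, 1844, 1849, 1850, 1855, 1860, 1861, 1866, 1867 → 15.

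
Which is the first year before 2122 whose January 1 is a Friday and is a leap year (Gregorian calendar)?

Jan 1 advances by 2 weekdays after a leap year and by 1 after a common year.
2122: Jan 1 is Thursday.
2121: Wednesday
2120: Monday (leap)
2119: Sunday
2118: Saturday
2117: Friday
2116: Wednesday (leap)
2115: Tuesday
2114: Monday
2113: Sunday
2112: Friday (leap)
2112 begins on a Friday and is a leap year.

2112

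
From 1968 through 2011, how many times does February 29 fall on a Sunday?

Leap years in 1968–2011: 11 of them.
Feb 29 weekday advances by 5 (mod 7) from one leap year to the next four years later (or differs when a century non-leap intervenes).
Leap-day weekdays: 1968:Thu 1972:Tue 1976:Sun✓ 1980:Fri 1984:Wed 1988:Mon 1992:Sat 1996:Thu 2000:Tue 2004:Sun✓ 2008:Fri
Sunday: 1976, 2004 → 2.

2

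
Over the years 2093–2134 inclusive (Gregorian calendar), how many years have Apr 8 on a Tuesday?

Track Apr 8's weekday year by year (advancing +1, or +2 across a Feb 29):
  2093: Wed  2094: Thu (+1)  2095: Fri (+1)  2096: Sun (+2)  2097: Mon (+1)
  2098: Tue (+1) ✓  2099: Wed (+1)  2100: Thu (+1)  2101: Fri (+1)  2102: Sat (+1)
  2103: Sun (+1)  2104: Tue (+2) ✓  2105: Wed (+1)  2106: Thu (+1)  … (14 more years) …
  2121: Tue (+1) ✓  2122: Wed (+1)  2123: Thu (+1)  2124: Sat (+2)  2125: Sun (+1)
  2126: Mon (+1)  2127: Tue (+1) ✓  2128: Thu (+2)  2129: Fri (+1)  2130: Sat (+1)
  2131: Sun (+1)  2132: Tue (+2) ✓  2133: Wed (+1)  2134: Thu (+1)
Tuesday years: 2098, 2104, 2110, 2121, 2127, 2132 — 6 in total.

6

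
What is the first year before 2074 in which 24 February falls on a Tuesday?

From one year to the next, a fixed date's weekday advances by 1, or by 2 when a Feb 29 lies between the two dates.
2074: February 24 is Saturday.
2073: Friday (−1)
2072: Wednesday (−2)
2071: Tuesday (−1)
24 February falls on a Tuesday in 2071.

2071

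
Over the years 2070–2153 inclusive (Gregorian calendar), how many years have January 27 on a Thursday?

Track January 27's weekday year by year (advancing +1, or +2 across a Feb 29):
  2070: Mon  2071: Tue (+1)  2072: Wed (+1)  2073: Fri (+2)  2074: Sat (+1)
  2075: Sun (+1)  2076: Mon (+1)  2077: Wed (+2)  2078: Thu (+1) ✓  2079: Fri (+1)
  2080: Sat (+1)  2081: Mon (+2)  2082: Tue (+1)  2083: Wed (+1)  … (56 more years) …
  2140: Wed (+1)  2141: Fri (+2)  2142: Sat (+1)  2143: Sun (+1)  2144: Mon (+1)
  2145: Wed (+2)  2146: Thu (+1) ✓  2147: Fri (+1)  2148: Sat (+1)  2149: Mon (+2)
  2150: Tue (+1)  2151: Wed (+1)  2152: Thu (+1) ✓  2153: Sat (+2)
Thursday years: 2078, 2084, 2089, 2095, 2101, 2107, 2118, 2124, 2129, 2135, 2146, 2152 — 12 in total.

12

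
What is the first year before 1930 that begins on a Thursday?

1925

Jan 1 advances by 2 weekdays after a leap year and by 1 after a common year.
1930: Jan 1 is Wednesday.
1929: Tuesday
1928: Sunday (leap)
1927: Saturday
1926: Friday
1925: Thursday
1925 begins on a Thursday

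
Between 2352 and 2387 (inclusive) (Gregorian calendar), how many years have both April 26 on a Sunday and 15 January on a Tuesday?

Check each year's weekday for April 26 and 15 January:
  2352: Sat/Tue  2353: Sun/Thu  2354: Mon/Fri  2355: Tue/Sat  2356: Thu/Sun  2357: Fri/Tue  2358: Sat/Wed  2359: Sun/Thu  2360: Tue/Fri  2361: Wed/Sun  2362: Thu/Mon  2363: Fri/Tue  2364: Sun/Wed  2365: Mon/Fri  …(8 more)…  2374: Fri/Tue  2375: Sat/Wed  2376: Mon/Thu  2377: Tue/Sat  2378: Wed/Sun  2379: Thu/Mon  2380: Sat/Tue  2381: Sun/Thu  2382: Mon/Fri  2383: Tue/Sat  2384: Thu/Sun  2385: Fri/Tue  2386: Sat/Wed  2387: Sun/Thu
Both conditions hold in: no year — 0.

0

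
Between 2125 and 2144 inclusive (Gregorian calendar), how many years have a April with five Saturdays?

5

April has 30 days; it has five Saturdays when Saturday falls among the first (month-length − 28) days — i.e. when April 1 is one of Saturday/Friday.
April 1 by year: 2125:Sun 2126:Mon 2127:Tue 2128:Thu 2129:Fri✓ 2130:Sat✓ 2131:Sun 2132:Tue 2133:Wed 2134:Thu 2135:Fri✓ 2136:Sun 2137:Mon 2138:Tue 2139:Wed 2140:Fri✓ 2141:Sat✓ 2142:Sun 2143:Mon 2144:Wed
Years with five Saturdays: 2129, 2130, 2135, 2140, 2141 → 5.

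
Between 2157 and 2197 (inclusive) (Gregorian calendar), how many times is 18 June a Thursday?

Track 18 June's weekday year by year (advancing +1, or +2 across a Feb 29):
  2157: Sat  2158: Sun (+1)  2159: Mon (+1)  2160: Wed (+2)  2161: Thu (+1) ✓
  2162: Fri (+1)  2163: Sat (+1)  2164: Mon (+2)  2165: Tue (+1)  2166: Wed (+1)
  2167: Thu (+1) ✓  2168: Sat (+2)  2169: Sun (+1)  2170: Mon (+1)  … (13 more years) …
  2184: Fri (+2)  2185: Sat (+1)  2186: Sun (+1)  2187: Mon (+1)  2188: Wed (+2)
  2189: Thu (+1) ✓  2190: Fri (+1)  2191: Sat (+1)  2192: Mon (+2)  2193: Tue (+1)
  2194: Wed (+1)  2195: Thu (+1) ✓  2196: Sat (+2)  2197: Sun (+1)
Thursday years: 2161, 2167, 2172, 2178, 2189, 2195 — 6 in total.

6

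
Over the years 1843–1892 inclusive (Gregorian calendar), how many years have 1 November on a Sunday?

Track 1 November's weekday year by year (advancing +1, or +2 across a Feb 29):
  1843: Wed  1844: Fri (+2)  1845: Sat (+1)  1846: Sun (+1) ✓  1847: Mon (+1)
  1848: Wed (+2)  1849: Thu (+1)  1850: Fri (+1)  1851: Sat (+1)  1852: Mon (+2)
  1853: Tue (+1)  1854: Wed (+1)  1855: Thu (+1)  1856: Sat (+2)  … (22 more years) …
  1879: Sat (+1)  1880: Mon (+2)  1881: Tue (+1)  1882: Wed (+1)  1883: Thu (+1)
  1884: Sat (+2)  1885: Sun (+1) ✓  1886: Mon (+1)  1887: Tue (+1)  1888: Thu (+2)
  1889: Fri (+1)  1890: Sat (+1)  1891: Sun (+1) ✓  1892: Tue (+2)
Sunday years: 1846, 1857, 1863, 1868, 1874, 1885, 1891 — 7 in total.

7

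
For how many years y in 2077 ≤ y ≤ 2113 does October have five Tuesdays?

October has 31 days; it has five Tuesdays when Tuesday falls among the first (month-length − 28) days — i.e. when October 1 is one of Tuesday/Monday/Sunday.
October 1 by year: 2077:Fri 2078:Sat 2079:Sun✓ 2080:Tue✓ 2081:Wed 2082:Thu 2083:Fri 2084:Sun✓ 2085:Mon✓ 2086:Tue✓ 2087:Wed 2088:Fri 2089:Sat 2090:Sun✓ 2091:Mon✓ …(7 more)… 2099:Thu 2100:Fri 2101:Sat 2102:Sun✓ 2103:Mon✓ 2104:Wed 2105:Thu 2106:Fri 2107:Sat 2108:Mon✓ 2109:Tue✓ 2110:Wed 2111:Thu 2112:Sat 2113:Sun✓
Years with five Tuesdays: 2079, 2080, 2084, 2085, 2086, 2090, 2091, 2096, 2097, 2102, 2103, 2108, 2109, 2113 → 14.

14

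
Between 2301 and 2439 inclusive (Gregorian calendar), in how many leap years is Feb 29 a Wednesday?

Leap years in 2301–2439: 34 of them.
Feb 29 weekday advances by 5 (mod 7) from one leap year to the next four years later (or differs when a century non-leap intervenes).
Leap-day weekdays: 2304:Mon 2308:Sat 2312:Thu 2316:Tue 2320:Sun 2324:Fri 2328:Wed✓ 2332:Mon 2336:Sat 2340:Thu 2344:Tue 2348:Sun 2352:Fri …(8 more)… 2388:Mon 2392:Sat 2396:Thu 2400:Tue 2404:Sun 2408:Fri 2412:Wed✓ 2416:Mon 2420:Sat 2424:Thu 2428:Tue 2432:Sun 2436:Fri
Wednesday: 2328, 2356, 2384, 2412 → 4.

4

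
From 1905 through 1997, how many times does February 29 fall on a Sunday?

Leap years in 1905–1997: 23 of them.
Feb 29 weekday advances by 5 (mod 7) from one leap year to the next four years later (or differs when a century non-leap intervenes).
Leap-day weekdays: 1908:Sat 1912:Thu 1916:Tue 1920:Sun✓ 1924:Fri 1928:Wed 1932:Mon 1936:Sat 1940:Thu 1944:Tue 1948:Sun✓ 1952:Fri 1956:Wed 1960:Mon 1964:Sat 1968:Thu 1972:Tue 1976:Sun✓ 1980:Fri 1984:Wed 1988:Mon 1992:Sat 1996:Thu
Sunday: 1920, 1948, 1976 → 3.

3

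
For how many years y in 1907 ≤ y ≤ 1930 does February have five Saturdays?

February has 28 days (29 in leap years); it has five Saturdays when Saturday falls among the first (month-length − 28) days — i.e. when February 1 is Saturday in a leap year (never in a common year).
February 1 by year: 1907:Fri 1908:Sat✓ 1909:Mon 1910:Tue 1911:Wed 1912:Thu 1913:Sat 1914:Sun 1915:Mon 1916:Tue 1917:Thu 1918:Fri 1919:Sat 1920:Sun 1921:Tue 1922:Wed 1923:Thu 1924:Fri 1925:Sun 1926:Mon 1927:Tue 1928:Wed 1929:Fri 1930:Sat
Years with five Saturdays: 1908 → 1.

1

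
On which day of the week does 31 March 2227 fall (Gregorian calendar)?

Saturday

January 1, 2227 is a Monday.
March 31 is day 90 of the year, i.e. 89 days after Jan 1.
89 mod 7 = 5, so advance 5 weekdays from Monday: Saturday.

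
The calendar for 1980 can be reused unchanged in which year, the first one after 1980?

2008

Two years share a calendar iff Jan 1 falls on the same weekday and both are leap or both are common. 1980: Jan 1 is Tuesday, leap year.
1981: Jan 1 Thursday, common
1982: Jan 1 Friday, common
1983: Jan 1 Saturday, common
1984: Jan 1 Sunday, leap
1985: Jan 1 Tuesday, common
1986: Jan 1 Wednesday, common
1987: Jan 1 Thursday, common
1988: Jan 1 Friday, leap
1989: Jan 1 Sunday, common
1990: Jan 1 Monday, common
1991: Jan 1 Tuesday, common
1992: Jan 1 Wednesday, leap
1993: Jan 1 Friday, common
1994: Jan 1 Saturday, common
1995: Jan 1 Sunday, common
1996: Jan 1 Monday, leap
1997: Jan 1 Wednesday, common
1998: Jan 1 Thursday, common
1999: Jan 1 Friday, common
2000: Jan 1 Saturday, leap
2001: Jan 1 Monday, common
2002: Jan 1 Tuesday, common
2003: Jan 1 Wednesday, common
2004: Jan 1 Thursday, leap
2005: Jan 1 Saturday, common
2006: Jan 1 Sunday, common
2007: Jan 1 Monday, common
2008: Jan 1 Tuesday, leap
2008 matches on both conditions.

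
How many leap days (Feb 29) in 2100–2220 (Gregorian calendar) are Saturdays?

Leap years in 2100–2220: 29 of them.
Feb 29 weekday advances by 5 (mod 7) from one leap year to the next four years later (or differs when a century non-leap intervenes).
Leap-day weekdays: 2104:Fri 2108:Wed 2112:Mon 2116:Sat✓ 2120:Thu 2124:Tue 2128:Sun 2132:Fri 2136:Wed 2140:Mon 2144:Sat✓ 2148:Thu 2152:Tue …(3 more)… 2168:Mon 2172:Sat✓ 2176:Thu 2180:Tue 2184:Sun 2188:Fri 2192:Wed 2196:Mon 2204:Wed 2208:Mon 2212:Sat✓ 2216:Thu 2220:Tue
Saturday: 2116, 2144, 2172, 2212 → 4.

4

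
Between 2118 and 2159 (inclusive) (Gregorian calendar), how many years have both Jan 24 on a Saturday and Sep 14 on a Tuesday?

Check each year's weekday for Jan 24 and Sep 14:
  2118: Mon/Wed  2119: Tue/Thu  2120: Wed/Sat  2121: Fri/Sun  2122: Sat/Mon  2123: Sun/Tue  2124: Mon/Thu  2125: Wed/Fri  2126: Thu/Sat  2127: Fri/Sun  2128: Sat/Tue ✓  2129: Mon/Wed  2130: Tue/Thu  2131: Wed/Fri  …(14 more)…  2146: Mon/Wed  2147: Tue/Thu  2148: Wed/Sat  2149: Fri/Sun  2150: Sat/Mon  2151: Sun/Tue  2152: Mon/Thu  2153: Wed/Fri  2154: Thu/Sat  2155: Fri/Sun  2156: Sat/Tue ✓  2157: Mon/Wed  2158: Tue/Thu  2159: Wed/Fri
Both conditions hold in: 2128, 2156 — 2.

2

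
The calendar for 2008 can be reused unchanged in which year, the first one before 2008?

1980

Two years share a calendar iff Jan 1 falls on the same weekday and both are leap or both are common. 2008: Jan 1 is Tuesday, leap year.
2007: Jan 1 Monday, common
2006: Jan 1 Sunday, common
2005: Jan 1 Saturday, common
2004: Jan 1 Thursday, leap
2003: Jan 1 Wednesday, common
2002: Jan 1 Tuesday, common
2001: Jan 1 Monday, common
2000: Jan 1 Saturday, leap
1999: Jan 1 Friday, common
1998: Jan 1 Thursday, common
1997: Jan 1 Wednesday, common
1996: Jan 1 Monday, leap
1995: Jan 1 Sunday, common
1994: Jan 1 Saturday, common
1993: Jan 1 Friday, common
1992: Jan 1 Wednesday, leap
1991: Jan 1 Tuesday, common
1990: Jan 1 Monday, common
1989: Jan 1 Sunday, common
1988: Jan 1 Friday, leap
1987: Jan 1 Thursday, common
1986: Jan 1 Wednesday, common
1985: Jan 1 Tuesday, common
1984: Jan 1 Sunday, leap
1983: Jan 1 Saturday, common
1982: Jan 1 Friday, common
1981: Jan 1 Thursday, common
1980: Jan 1 Tuesday, leap
1980 matches on both conditions.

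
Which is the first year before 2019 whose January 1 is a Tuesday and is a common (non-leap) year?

Jan 1 advances by 2 weekdays after a leap year and by 1 after a common year.
2019: Jan 1 is Tuesday.
2018: Monday
2017: Sunday
2016: Friday (leap)
2015: Thursday
2014: Wednesday
2013: Tuesday
2013 begins on a Tuesday and is a common year.

2013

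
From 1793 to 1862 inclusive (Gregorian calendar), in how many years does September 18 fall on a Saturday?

Track September 18's weekday year by year (advancing +1, or +2 across a Feb 29):
  1793: Wed  1794: Thu (+1)  1795: Fri (+1)  1796: Sun (+2)  1797: Mon (+1)
  1798: Tue (+1)  1799: Wed (+1)  1800: Thu (+1)  1801: Fri (+1)  1802: Sat (+1) ✓
  1803: Sun (+1)  1804: Tue (+2)  1805: Wed (+1)  1806: Thu (+1)  … (42 more years) …
  1849: Tue (+1)  1850: Wed (+1)  1851: Thu (+1)  1852: Sat (+2) ✓  1853: Sun (+1)
  1854: Mon (+1)  1855: Tue (+1)  1856: Thu (+2)  1857: Fri (+1)  1858: Sat (+1) ✓
  1859: Sun (+1)  1860: Tue (+2)  1861: Wed (+1)  1862: Thu (+1)
Saturday years: 1802, 1813, 1819, 1824, 1830, 1841, 1847, 1852, 1858 — 9 in total.

9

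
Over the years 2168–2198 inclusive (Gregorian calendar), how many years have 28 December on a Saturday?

4

Track 28 December's weekday year by year (advancing +1, or +2 across a Feb 29):
  2168: Wed  2169: Thu (+1)  2170: Fri (+1)  2171: Sat (+1) ✓  2172: Mon (+2)
  2173: Tue (+1)  2174: Wed (+1)  2175: Thu (+1)  2176: Sat (+2) ✓  2177: Sun (+1)
  2178: Mon (+1)  2179: Tue (+1)  2180: Thu (+2)  2181: Fri (+1)  … (3 more years) …
  2185: Wed (+1)  2186: Thu (+1)  2187: Fri (+1)  2188: Sun (+2)  2189: Mon (+1)
  2190: Tue (+1)  2191: Wed (+1)  2192: Fri (+2)  2193: Sat (+1) ✓  2194: Sun (+1)
  2195: Mon (+1)  2196: Wed (+2)  2197: Thu (+1)  2198: Fri (+1)
Saturday years: 2171, 2176, 2182, 2193 — 4 in total.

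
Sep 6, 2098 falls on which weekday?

January 1, 2098 is a Wednesday.
September 6 is day 249 of the year, i.e. 248 days after Jan 1.
248 mod 7 = 3, so advance 3 weekdays from Wednesday: Saturday.

Saturday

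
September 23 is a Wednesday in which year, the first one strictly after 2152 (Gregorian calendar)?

2161

From one year to the next, a fixed date's weekday advances by 1, or by 2 when a Feb 29 lies between the two dates.
2152: September 23 is Saturday.
2153: Sunday (+1)
2154: Monday (+1)
2155: Tuesday (+1)
2156: Thursday (+2)
2157: Friday (+1)
2158: Saturday (+1)
2159: Sunday (+1)
2160: Tuesday (+2)
2161: Wednesday (+1)
September 23 falls on a Wednesday in 2161.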